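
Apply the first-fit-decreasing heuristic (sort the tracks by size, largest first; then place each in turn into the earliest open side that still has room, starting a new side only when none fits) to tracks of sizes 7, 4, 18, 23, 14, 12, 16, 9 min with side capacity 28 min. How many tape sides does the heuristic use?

4

Sorted descending: 23, 18, 16, 14, 12, 9, 7, 4.
  23 → side 1 (new)  [load 23/28]
  18 → side 2 (new)  [load 18/28]
  16 → side 3 (new)  [load 16/28]
  14 → side 4 (new)  [load 14/28]
  12 → side 3  [load 28/28]
  9 → side 2  [load 27/28]
  7 → side 4  [load 21/28]
  4 → side 1  [load 27/28]
4 tape sides opened.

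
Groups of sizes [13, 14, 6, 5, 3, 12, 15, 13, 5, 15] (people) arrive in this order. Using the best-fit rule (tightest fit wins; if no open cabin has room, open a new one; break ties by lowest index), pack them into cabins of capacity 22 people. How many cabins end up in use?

6

  13 → cabin 1 (new)  [load 13/22]
  14 → cabin 2 (new)  [load 14/22]
  6 → cabin 2  [load 20/22]
  5 → cabin 1  [load 18/22]
  3 → cabin 1  [load 21/22]
  12 → cabin 3 (new)  [load 12/22]
  15 → cabin 4 (new)  [load 15/22]
  13 → cabin 5 (new)  [load 13/22]
  5 → cabin 4  [load 20/22]
  15 → cabin 6 (new)  [load 15/22]
6 cabins opened.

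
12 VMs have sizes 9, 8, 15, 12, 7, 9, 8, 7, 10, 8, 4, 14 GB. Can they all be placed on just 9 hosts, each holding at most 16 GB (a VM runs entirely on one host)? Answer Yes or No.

Yes

A valid assignment using 8 hosts:
  host 1: 15 = 15
  host 2: 14 = 14
  host 3: 12 + 4 = 16
  host 4: 10 = 10
  host 5: 9 + 7 = 16
  host 6: 9 + 7 = 16
  host 7: 8 + 8 = 16
  host 8: 8 = 8
That uses only 8 ≤ 9, so 9 hosts are enough.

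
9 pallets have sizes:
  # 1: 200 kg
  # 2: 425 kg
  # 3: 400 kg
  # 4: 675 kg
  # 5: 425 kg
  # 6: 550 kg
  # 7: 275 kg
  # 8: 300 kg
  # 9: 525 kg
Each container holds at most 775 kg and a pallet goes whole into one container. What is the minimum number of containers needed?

Total = 675 + 550 + 525 + 425 + 425 + 400 + 300 + 275 + 200 = 3775 kg.
Lower bound: ⌈3775/775⌉ = 5 containers.
Also, 6 pallets each exceed 775/2 kg, and no two of those can share a container, so at least 6 containers are needed.
A packing using 6 containers:
  container 1: 675 = 675
  container 2: 550 + 200 = 750
  container 3: 525 = 525
  container 4: 425 + 300 = 725
  container 5: 425 + 275 = 700
  container 6: 400 = 400
This matches the lower bound, so 6 is optimal.

6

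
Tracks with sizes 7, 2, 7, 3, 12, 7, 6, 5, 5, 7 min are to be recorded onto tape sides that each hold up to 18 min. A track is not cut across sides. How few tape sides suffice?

Total = 12 + 7 + 7 + 7 + 7 + 6 + 5 + 5 + 3 + 2 = 61 min.
Lower bound: ⌈61/18⌉ = 4 tape sides.
A packing using 4 tape sides:
  side 1: 12 + 6 = 18
  side 2: 7 + 7 + 3 = 17
  side 3: 7 + 7 + 2 = 16
  side 4: 5 + 5 = 10
This matches the lower bound, so 4 is optimal.

4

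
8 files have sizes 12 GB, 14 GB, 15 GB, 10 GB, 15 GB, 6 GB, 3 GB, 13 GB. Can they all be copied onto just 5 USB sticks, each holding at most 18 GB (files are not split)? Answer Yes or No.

Total = 88 GB; ⌈88/18⌉ = 5.
6 files each exceed half the capacity and cannot share a USB stick, forcing at least 6 USB sticks.
At least 6 USB sticks are required, but only 5 are allowed.

No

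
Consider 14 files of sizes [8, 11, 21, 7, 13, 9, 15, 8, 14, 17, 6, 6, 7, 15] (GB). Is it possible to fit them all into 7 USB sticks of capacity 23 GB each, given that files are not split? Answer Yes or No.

No

Total = 157 GB; ⌈157/23⌉ = 7.
The bound of 7 does not rule out 7, but exhaustive search shows no assignment into 7 USB sticks of capacity 23 GB exists — the minimum is 8.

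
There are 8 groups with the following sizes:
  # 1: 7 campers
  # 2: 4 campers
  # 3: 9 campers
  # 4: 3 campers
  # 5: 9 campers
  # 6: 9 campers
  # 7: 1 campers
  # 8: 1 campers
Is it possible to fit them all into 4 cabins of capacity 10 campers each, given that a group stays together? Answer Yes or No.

No

Total = 43 campers; ⌈43/10⌉ = 5.
At least 5 cabins are required, but only 4 are allowed.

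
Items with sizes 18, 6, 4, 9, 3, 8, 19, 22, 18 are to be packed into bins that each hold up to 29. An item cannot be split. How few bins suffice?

Total = 22 + 19 + 18 + 18 + 9 + 8 + 6 + 4 + 3 = 107.
Lower bound: ⌈107/29⌉ = 4 bins.
A packing using 4 bins:
  bin 1: 22 + 6 = 28
  bin 2: 19 + 9 = 28
  bin 3: 18 + 8 + 3 = 29
  bin 4: 18 + 4 = 22
This matches the lower bound, so 4 is optimal.

4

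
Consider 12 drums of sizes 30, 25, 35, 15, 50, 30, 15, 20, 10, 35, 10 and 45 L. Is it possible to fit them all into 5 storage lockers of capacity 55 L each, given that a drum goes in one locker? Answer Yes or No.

Total = 320 L; ⌈320/55⌉ = 6.
At least 6 storage lockers are required, but only 5 are allowed.

No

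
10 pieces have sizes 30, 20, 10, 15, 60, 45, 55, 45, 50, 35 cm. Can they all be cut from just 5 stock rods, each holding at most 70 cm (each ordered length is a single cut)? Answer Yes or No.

No

Total = 365 cm; ⌈365/70⌉ = 6.
At least 6 stock rods are required, but only 5 are allowed.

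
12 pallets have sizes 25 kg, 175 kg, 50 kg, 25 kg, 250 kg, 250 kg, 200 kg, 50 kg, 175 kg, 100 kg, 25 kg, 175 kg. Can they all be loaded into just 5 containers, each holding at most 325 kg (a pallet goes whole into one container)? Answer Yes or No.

Total = 1500 kg; ⌈1500/325⌉ = 5.
6 pallets each exceed half the capacity and cannot share a container, forcing at least 6 containers.
At least 6 containers are required, but only 5 are allowed.

No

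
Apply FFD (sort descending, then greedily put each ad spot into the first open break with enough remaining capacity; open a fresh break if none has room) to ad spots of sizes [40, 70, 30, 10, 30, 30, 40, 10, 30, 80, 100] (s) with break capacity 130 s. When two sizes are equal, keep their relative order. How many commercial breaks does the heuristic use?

Sorted descending: 100, 80, 70, 40, 40, 30, 30, 30, 30, 10, 10.
  100 → break 1 (new)  [load 100/130]
  80 → break 2 (new)  [load 80/130]
  70 → break 3 (new)  [load 70/130]
  40 → break 2  [load 120/130]
  40 → break 3  [load 110/130]
  30 → break 1  [load 130/130]
  30 → break 4 (new)  [load 30/130]
  30 → break 4  [load 60/130]
  30 → break 4  [load 90/130]
  10 → break 2  [load 130/130]
  10 → break 3  [load 120/130]
4 commercial breaks opened.

4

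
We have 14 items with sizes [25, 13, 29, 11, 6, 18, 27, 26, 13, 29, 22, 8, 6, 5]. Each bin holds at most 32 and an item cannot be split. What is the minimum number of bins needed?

8

Total = 29 + 29 + 27 + 26 + 25 + 22 + 18 + 13 + 13 + 11 + 8 + 6 + 6 + 5 = 238.
Lower bound: ⌈238/32⌉ = 8 bins.
A packing using 8 bins:
  bin 1: 29 = 29
  bin 2: 29 = 29
  bin 3: 27 + 5 = 32
  bin 4: 26 + 6 = 32
  bin 5: 25 + 6 = 31
  bin 6: 22 + 8 = 30
  bin 7: 18 + 13 = 31
  bin 8: 13 + 11 = 24
This matches the lower bound, so 8 is optimal.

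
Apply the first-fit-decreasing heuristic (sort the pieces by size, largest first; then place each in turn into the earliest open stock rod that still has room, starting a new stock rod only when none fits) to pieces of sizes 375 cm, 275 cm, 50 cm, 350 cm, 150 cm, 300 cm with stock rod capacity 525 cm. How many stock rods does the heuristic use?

4

Sorted descending: 375, 350, 300, 275, 150, 50.
  375 → stock rod 1 (new)  [load 375/525]
  350 → stock rod 2 (new)  [load 350/525]
  300 → stock rod 3 (new)  [load 300/525]
  275 → stock rod 4 (new)  [load 275/525]
  150 → stock rod 1  [load 525/525]
  50 → stock rod 2  [load 400/525]
4 stock rods opened.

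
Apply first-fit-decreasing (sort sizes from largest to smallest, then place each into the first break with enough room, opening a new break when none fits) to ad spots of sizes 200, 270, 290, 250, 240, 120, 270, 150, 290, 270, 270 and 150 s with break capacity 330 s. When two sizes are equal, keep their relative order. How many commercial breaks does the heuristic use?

10

Sorted descending: 290, 290, 270, 270, 270, 270, 250, 240, 200, 150, 150, 120.
  290 → break 1 (new)  [load 290/330]
  290 → break 2 (new)  [load 290/330]
  270 → break 3 (new)  [load 270/330]
  270 → break 4 (new)  [load 270/330]
  270 → break 5 (new)  [load 270/330]
  270 → break 6 (new)  [load 270/330]
  250 → break 7 (new)  [load 250/330]
  240 → break 8 (new)  [load 240/330]
  200 → break 9 (new)  [load 200/330]
  150 → break 10 (new)  [load 150/330]
  150 → break 10  [load 300/330]
  120 → break 9  [load 320/330]
10 commercial breaks opened.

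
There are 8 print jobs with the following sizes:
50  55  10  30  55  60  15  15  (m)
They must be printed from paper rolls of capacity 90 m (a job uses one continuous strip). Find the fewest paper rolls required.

4

Total = 60 + 55 + 55 + 50 + 30 + 15 + 15 + 10 = 290 m.
Lower bound: ⌈290/90⌉ = 4 paper rolls.
A packing using 4 paper rolls:
  roll 1: 60 + 30 = 90
  roll 2: 55 + 15 + 15 = 85
  roll 3: 55 + 10 = 65
  roll 4: 50 = 50
This matches the lower bound, so 4 is optimal.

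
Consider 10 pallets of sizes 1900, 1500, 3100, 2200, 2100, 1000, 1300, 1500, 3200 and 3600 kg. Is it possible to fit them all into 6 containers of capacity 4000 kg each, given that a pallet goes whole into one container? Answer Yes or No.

A valid assignment using 6 containers:
  container 1: 3600 = 3600
  container 2: 3200 = 3200
  container 3: 3100 = 3100
  container 4: 2200 + 1500 = 3700
  container 5: 2100 + 1900 = 4000
  container 6: 1500 + 1300 + 1000 = 3800
Every load is within 4000 kg, so 6 containers suffice.

Yes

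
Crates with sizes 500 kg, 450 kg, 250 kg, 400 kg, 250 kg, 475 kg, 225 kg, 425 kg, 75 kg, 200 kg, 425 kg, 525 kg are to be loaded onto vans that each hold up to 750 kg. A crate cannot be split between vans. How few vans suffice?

7

Total = 525 + 500 + 475 + 450 + 425 + 425 + 400 + 250 + 250 + 225 + 200 + 75 = 4200 kg.
Lower bound: ⌈4200/750⌉ = 6 vans.
Also, 7 crates each exceed 375 kg, and no two of those can share a van, so at least 7 vans are needed.
A packing using 7 vans:
  van 1: 525 + 225 = 750
  van 2: 500 + 250 = 750
  van 3: 475 + 250 = 725
  van 4: 450 + 200 + 75 = 725
  van 5: 425 = 425
  van 6: 425 = 425
  van 7: 400 = 400
This matches the lower bound, so 7 is optimal.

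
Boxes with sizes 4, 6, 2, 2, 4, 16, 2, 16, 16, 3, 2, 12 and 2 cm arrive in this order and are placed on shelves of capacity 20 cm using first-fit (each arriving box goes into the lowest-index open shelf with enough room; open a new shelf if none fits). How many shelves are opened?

5

  4 → shelf 1 (new)  [load 4/20]
  6 → shelf 1  [load 10/20]
  2 → shelf 1  [load 12/20]
  2 → shelf 1  [load 14/20]
  4 → shelf 1  [load 18/20]
  16 → shelf 2 (new)  [load 16/20]
  2 → shelf 1  [load 20/20]
  16 → shelf 3 (new)  [load 16/20]
  16 → shelf 4 (new)  [load 16/20]
  3 → shelf 2  [load 19/20]
  2 → shelf 3  [load 18/20]
  12 → shelf 5 (new)  [load 12/20]
  2 → shelf 3  [load 20/20]
5 shelves opened.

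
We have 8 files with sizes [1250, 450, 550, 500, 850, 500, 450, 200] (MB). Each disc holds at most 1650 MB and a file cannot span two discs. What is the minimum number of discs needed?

4

Total = 1250 + 850 + 550 + 500 + 500 + 450 + 450 + 200 = 4750 MB.
Lower bound: ⌈4750/1650⌉ = 3 discs.
A packing using 4 discs:
  disc 1: 1250 + 200 = 1450
  disc 2: 850 + 550 = 1400
  disc 3: 500 + 500 + 450 = 1450
  disc 4: 450 = 450
No arrangement into 3 discs stays within capacity, so 4 is optimal.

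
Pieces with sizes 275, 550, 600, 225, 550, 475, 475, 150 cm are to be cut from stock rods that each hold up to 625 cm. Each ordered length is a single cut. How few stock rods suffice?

6

Total = 600 + 550 + 550 + 475 + 475 + 275 + 225 + 150 = 3300 cm.
Lower bound: ⌈3300/625⌉ = 6 stock rods.
A packing using 6 stock rods:
  stock rod 1: 600 = 600
  stock rod 2: 550 = 550
  stock rod 3: 550 = 550
  stock rod 4: 475 + 150 = 625
  stock rod 5: 475 = 475
  stock rod 6: 275 + 225 = 500
This matches the lower bound, so 6 is optimal.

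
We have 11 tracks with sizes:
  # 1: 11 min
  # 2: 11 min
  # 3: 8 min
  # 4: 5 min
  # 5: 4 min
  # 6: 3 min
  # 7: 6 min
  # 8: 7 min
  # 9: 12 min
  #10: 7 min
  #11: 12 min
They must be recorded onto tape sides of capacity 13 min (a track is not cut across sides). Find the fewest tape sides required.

8

Total = 12 + 12 + 11 + 11 + 8 + 7 + 7 + 6 + 5 + 4 + 3 = 86 min.
Lower bound: ⌈86/13⌉ = 7 tape sides.
A packing using 8 tape sides:
  side 1: 12 = 12
  side 2: 12 = 12
  side 3: 11 = 11
  side 4: 11 = 11
  side 5: 8 + 5 = 13
  side 6: 7 + 6 = 13
  side 7: 7 + 4 = 11
  side 8: 3 = 3
No arrangement into 7 tape sides stays within capacity, so 8 is optimal.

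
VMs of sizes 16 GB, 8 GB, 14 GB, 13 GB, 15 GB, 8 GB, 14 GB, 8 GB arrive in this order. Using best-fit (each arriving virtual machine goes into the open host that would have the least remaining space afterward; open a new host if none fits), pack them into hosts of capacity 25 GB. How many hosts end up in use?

  16 → host 1 (new)  [load 16/25]
  8 → host 1  [load 24/25]
  14 → host 2 (new)  [load 14/25]
  13 → host 3 (new)  [load 13/25]
  15 → host 4 (new)  [load 15/25]
  8 → host 4  [load 23/25]
  14 → host 5 (new)  [load 14/25]
  8 → host 2  [load 22/25]
5 hosts opened.

5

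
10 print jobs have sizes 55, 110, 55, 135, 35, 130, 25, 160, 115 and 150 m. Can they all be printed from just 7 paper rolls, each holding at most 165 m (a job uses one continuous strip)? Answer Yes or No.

Yes

A valid assignment using 7 paper rolls:
  roll 1: 160 = 160
  roll 2: 150 = 150
  roll 3: 135 + 25 = 160
  roll 4: 130 + 35 = 165
  roll 5: 115 = 115
  roll 6: 110 + 55 = 165
  roll 7: 55 = 55
Every load is within 165 m, so 7 paper rolls suffice.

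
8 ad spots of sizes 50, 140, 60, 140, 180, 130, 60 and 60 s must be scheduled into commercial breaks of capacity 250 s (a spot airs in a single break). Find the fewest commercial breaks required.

4

Total = 180 + 140 + 140 + 130 + 60 + 60 + 60 + 50 = 820 s.
Lower bound: ⌈820/250⌉ = 4 commercial breaks.
A packing using 4 commercial breaks:
  break 1: 180 + 60 = 240
  break 2: 140 + 60 + 50 = 250
  break 3: 140 + 60 = 200
  break 4: 130 = 130
This matches the lower bound, so 4 is optimal.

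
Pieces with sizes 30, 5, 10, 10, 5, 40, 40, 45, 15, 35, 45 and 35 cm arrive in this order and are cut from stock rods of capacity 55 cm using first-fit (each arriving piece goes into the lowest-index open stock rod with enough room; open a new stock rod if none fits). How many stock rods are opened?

  30 → stock rod 1 (new)  [load 30/55]
  5 → stock rod 1  [load 35/55]
  10 → stock rod 1  [load 45/55]
  10 → stock rod 1  [load 55/55]
  5 → stock rod 2 (new)  [load 5/55]
  40 → stock rod 2  [load 45/55]
  40 → stock rod 3 (new)  [load 40/55]
  45 → stock rod 4 (new)  [load 45/55]
  15 → stock rod 3  [load 55/55]
  35 → stock rod 5 (new)  [load 35/55]
  45 → stock rod 6 (new)  [load 45/55]
  35 → stock rod 7 (new)  [load 35/55]
7 stock rods opened.

7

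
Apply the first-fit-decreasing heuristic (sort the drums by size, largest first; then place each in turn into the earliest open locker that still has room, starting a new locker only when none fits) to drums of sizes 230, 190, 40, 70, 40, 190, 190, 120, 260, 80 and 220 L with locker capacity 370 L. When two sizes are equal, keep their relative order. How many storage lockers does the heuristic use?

6

Sorted descending: 260, 230, 220, 190, 190, 190, 120, 80, 70, 40, 40.
  260 → locker 1 (new)  [load 260/370]
  230 → locker 2 (new)  [load 230/370]
  220 → locker 3 (new)  [load 220/370]
  190 → locker 4 (new)  [load 190/370]
  190 → locker 5 (new)  [load 190/370]
  190 → locker 6 (new)  [load 190/370]
  120 → locker 2  [load 350/370]
  80 → locker 1  [load 340/370]
  70 → locker 3  [load 290/370]
  40 → locker 3  [load 330/370]
  40 → locker 3  [load 370/370]
6 storage lockers opened.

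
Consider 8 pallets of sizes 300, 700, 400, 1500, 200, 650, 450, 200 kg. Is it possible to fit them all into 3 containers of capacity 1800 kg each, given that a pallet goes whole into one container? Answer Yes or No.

A valid assignment using 3 containers:
  container 1: 1500 + 300 = 1800
  container 2: 700 + 650 + 450 = 1800
  container 3: 400 + 200 + 200 = 800
Every load is within 1800 kg, so 3 containers suffice.

Yes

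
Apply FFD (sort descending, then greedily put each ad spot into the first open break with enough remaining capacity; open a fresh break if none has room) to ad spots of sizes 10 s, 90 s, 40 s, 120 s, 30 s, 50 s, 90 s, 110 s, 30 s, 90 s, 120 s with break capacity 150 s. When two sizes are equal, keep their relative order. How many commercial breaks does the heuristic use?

Sorted descending: 120, 120, 110, 90, 90, 90, 50, 40, 30, 30, 10.
  120 → break 1 (new)  [load 120/150]
  120 → break 2 (new)  [load 120/150]
  110 → break 3 (new)  [load 110/150]
  90 → break 4 (new)  [load 90/150]
  90 → break 5 (new)  [load 90/150]
  90 → break 6 (new)  [load 90/150]
  50 → break 4  [load 140/150]
  40 → break 3  [load 150/150]
  30 → break 1  [load 150/150]
  30 → break 2  [load 150/150]
  10 → break 4  [load 150/150]
6 commercial breaks opened.

6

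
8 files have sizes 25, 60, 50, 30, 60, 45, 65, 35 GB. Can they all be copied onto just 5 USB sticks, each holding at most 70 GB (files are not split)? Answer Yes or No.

No

Total = 370 GB; ⌈370/70⌉ = 6.
At least 6 USB sticks are required, but only 5 are allowed.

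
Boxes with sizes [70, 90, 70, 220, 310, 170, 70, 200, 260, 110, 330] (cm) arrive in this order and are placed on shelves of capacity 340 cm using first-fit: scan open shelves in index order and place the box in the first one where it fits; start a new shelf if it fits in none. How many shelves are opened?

7

  70 → shelf 1 (new)  [load 70/340]
  90 → shelf 1  [load 160/340]
  70 → shelf 1  [load 230/340]
  220 → shelf 2 (new)  [load 220/340]
  310 → shelf 3 (new)  [load 310/340]
  170 → shelf 4 (new)  [load 170/340]
  70 → shelf 1  [load 300/340]
  200 → shelf 5 (new)  [load 200/340]
  260 → shelf 6 (new)  [load 260/340]
  110 → shelf 2  [load 330/340]
  330 → shelf 7 (new)  [load 330/340]
7 shelves opened.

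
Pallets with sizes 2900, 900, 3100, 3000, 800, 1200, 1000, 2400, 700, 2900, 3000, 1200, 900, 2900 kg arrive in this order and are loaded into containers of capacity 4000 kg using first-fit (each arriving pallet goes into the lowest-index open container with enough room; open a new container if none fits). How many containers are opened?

  2900 → container 1 (new)  [load 2900/4000]
  900 → container 1  [load 3800/4000]
  3100 → container 2 (new)  [load 3100/4000]
  3000 → container 3 (new)  [load 3000/4000]
  800 → container 2  [load 3900/4000]
  1200 → container 4 (new)  [load 1200/4000]
  1000 → container 3  [load 4000/4000]
  2400 → container 4  [load 3600/4000]
  700 → container 5 (new)  [load 700/4000]
  2900 → container 5  [load 3600/4000]
  3000 → container 6 (new)  [load 3000/4000]
  1200 → container 7 (new)  [load 1200/4000]
  900 → container 6  [load 3900/4000]
  2900 → container 8 (new)  [load 2900/4000]
8 containers opened.

8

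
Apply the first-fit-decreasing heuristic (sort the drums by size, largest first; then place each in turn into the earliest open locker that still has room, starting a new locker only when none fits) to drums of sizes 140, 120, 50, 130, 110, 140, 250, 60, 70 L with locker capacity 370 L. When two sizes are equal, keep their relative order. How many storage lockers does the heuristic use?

3

Sorted descending: 250, 140, 140, 130, 120, 110, 70, 60, 50.
  250 → locker 1 (new)  [load 250/370]
  140 → locker 2 (new)  [load 140/370]
  140 → locker 2  [load 280/370]
  130 → locker 3 (new)  [load 130/370]
  120 → locker 1  [load 370/370]
  110 → locker 3  [load 240/370]
  70 → locker 2  [load 350/370]
  60 → locker 3  [load 300/370]
  50 → locker 3  [load 350/370]
3 storage lockers opened.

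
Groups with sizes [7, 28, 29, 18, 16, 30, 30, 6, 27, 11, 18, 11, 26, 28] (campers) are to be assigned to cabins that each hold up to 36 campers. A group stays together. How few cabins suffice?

10

Total = 30 + 30 + 29 + 28 + 28 + 27 + 26 + 18 + 18 + 16 + 11 + 11 + 7 + 6 = 285 campers.
Lower bound: ⌈285/36⌉ = 8 cabins.
A packing using 10 cabins:
  cabin 1: 30 + 6 = 36
  cabin 2: 30 = 30
  cabin 3: 29 + 7 = 36
  cabin 4: 28 = 28
  cabin 5: 28 = 28
  cabin 6: 27 = 27
  cabin 7: 26 = 26
  cabin 8: 18 + 18 = 36
  cabin 9: 16 + 11 = 27
  cabin 10: 11 = 11
No arrangement into 9 cabins stays within capacity, so 10 is optimal.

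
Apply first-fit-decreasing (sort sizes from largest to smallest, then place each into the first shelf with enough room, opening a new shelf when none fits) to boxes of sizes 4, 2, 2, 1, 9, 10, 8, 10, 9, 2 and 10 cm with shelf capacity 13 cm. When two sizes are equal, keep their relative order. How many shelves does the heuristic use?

6

Sorted descending: 10, 10, 10, 9, 9, 8, 4, 2, 2, 2, 1.
  10 → shelf 1 (new)  [load 10/13]
  10 → shelf 2 (new)  [load 10/13]
  10 → shelf 3 (new)  [load 10/13]
  9 → shelf 4 (new)  [load 9/13]
  9 → shelf 5 (new)  [load 9/13]
  8 → shelf 6 (new)  [load 8/13]
  4 → shelf 4  [load 13/13]
  2 → shelf 1  [load 12/13]
  2 → shelf 2  [load 12/13]
  2 → shelf 3  [load 12/13]
  1 → shelf 1  [load 13/13]
6 shelves opened.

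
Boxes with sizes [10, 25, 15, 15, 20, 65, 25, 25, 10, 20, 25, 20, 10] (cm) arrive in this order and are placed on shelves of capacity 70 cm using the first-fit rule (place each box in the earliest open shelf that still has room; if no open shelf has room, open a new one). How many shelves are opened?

5

  10 → shelf 1 (new)  [load 10/70]
  25 → shelf 1  [load 35/70]
  15 → shelf 1  [load 50/70]
  15 → shelf 1  [load 65/70]
  20 → shelf 2 (new)  [load 20/70]
  65 → shelf 3 (new)  [load 65/70]
  25 → shelf 2  [load 45/70]
  25 → shelf 2  [load 70/70]
  10 → shelf 4 (new)  [load 10/70]
  20 → shelf 4  [load 30/70]
  25 → shelf 4  [load 55/70]
  20 → shelf 5 (new)  [load 20/70]
  10 → shelf 4  [load 65/70]
5 shelves opened.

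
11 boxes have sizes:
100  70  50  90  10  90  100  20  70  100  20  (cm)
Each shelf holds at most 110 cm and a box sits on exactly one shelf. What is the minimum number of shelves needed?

8

Total = 100 + 100 + 100 + 90 + 90 + 70 + 70 + 50 + 20 + 20 + 10 = 720 cm.
Lower bound: ⌈720/110⌉ = 7 shelves.
A packing using 8 shelves:
  shelf 1: 100 + 10 = 110
  shelf 2: 100 = 100
  shelf 3: 100 = 100
  shelf 4: 90 + 20 = 110
  shelf 5: 90 + 20 = 110
  shelf 6: 70 = 70
  shelf 7: 70 = 70
  shelf 8: 50 = 50
No arrangement into 7 shelves stays within capacity, so 8 is optimal.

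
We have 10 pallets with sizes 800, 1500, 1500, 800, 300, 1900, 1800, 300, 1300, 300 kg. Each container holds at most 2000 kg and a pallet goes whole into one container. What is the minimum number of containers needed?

6

Total = 1900 + 1800 + 1500 + 1500 + 1300 + 800 + 800 + 300 + 300 + 300 = 10500 kg.
Lower bound: ⌈10500/2000⌉ = 6 containers.
A packing using 6 containers:
  container 1: 1900 = 1900
  container 2: 1800 = 1800
  container 3: 1500 + 300 = 1800
  container 4: 1500 + 300 = 1800
  container 5: 1300 + 300 = 1600
  container 6: 800 + 800 = 1600
This matches the lower bound, so 6 is optimal.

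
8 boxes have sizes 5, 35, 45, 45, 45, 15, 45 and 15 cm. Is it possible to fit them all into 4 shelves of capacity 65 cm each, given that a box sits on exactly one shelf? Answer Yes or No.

Total = 250 cm; ⌈250/65⌉ = 4.
5 boxes each exceed half the capacity and cannot share a shelf, forcing at least 5 shelves.
At least 5 shelves are required, but only 4 are allowed.

No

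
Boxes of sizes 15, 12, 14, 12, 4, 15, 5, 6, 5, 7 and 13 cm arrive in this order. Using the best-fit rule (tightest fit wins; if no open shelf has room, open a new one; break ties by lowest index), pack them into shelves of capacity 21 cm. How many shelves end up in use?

6

  15 → shelf 1 (new)  [load 15/21]
  12 → shelf 2 (new)  [load 12/21]
  14 → shelf 3 (new)  [load 14/21]
  12 → shelf 4 (new)  [load 12/21]
  4 → shelf 1  [load 19/21]
  15 → shelf 5 (new)  [load 15/21]
  5 → shelf 5  [load 20/21]
  6 → shelf 3  [load 20/21]
  5 → shelf 2  [load 17/21]
  7 → shelf 4  [load 19/21]
  13 → shelf 6 (new)  [load 13/21]
6 shelves opened.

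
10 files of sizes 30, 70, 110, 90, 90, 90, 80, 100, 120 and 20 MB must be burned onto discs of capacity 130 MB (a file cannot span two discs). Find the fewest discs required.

8

Total = 120 + 110 + 100 + 90 + 90 + 90 + 80 + 70 + 30 + 20 = 800 MB.
Lower bound: ⌈800/130⌉ = 7 discs.
Also, 8 files each exceed 65 MB, and no two of those can share a disc, so at least 8 discs are needed.
A packing using 8 discs:
  disc 1: 120 = 120
  disc 2: 110 + 20 = 130
  disc 3: 100 + 30 = 130
  disc 4: 90 = 90
  disc 5: 90 = 90
  disc 6: 90 = 90
  disc 7: 80 = 80
  disc 8: 70 = 70
This matches the lower bound, so 8 is optimal.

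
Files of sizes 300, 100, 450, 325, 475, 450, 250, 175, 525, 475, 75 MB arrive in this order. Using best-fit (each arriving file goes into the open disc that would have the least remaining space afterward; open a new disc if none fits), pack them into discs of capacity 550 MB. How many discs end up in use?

  300 → disc 1 (new)  [load 300/550]
  100 → disc 1  [load 400/550]
  450 → disc 2 (new)  [load 450/550]
  325 → disc 3 (new)  [load 325/550]
  475 → disc 4 (new)  [load 475/550]
  450 → disc 5 (new)  [load 450/550]
  250 → disc 6 (new)  [load 250/550]
  175 → disc 3  [load 500/550]
  525 → disc 7 (new)  [load 525/550]
  475 → disc 8 (new)  [load 475/550]
  75 → disc 4  [load 550/550]
8 discs opened.

8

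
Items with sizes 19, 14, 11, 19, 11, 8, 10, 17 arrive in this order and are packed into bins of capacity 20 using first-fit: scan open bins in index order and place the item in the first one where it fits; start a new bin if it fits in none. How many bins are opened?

7

  19 → bin 1 (new)  [load 19/20]
  14 → bin 2 (new)  [load 14/20]
  11 → bin 3 (new)  [load 11/20]
  19 → bin 4 (new)  [load 19/20]
  11 → bin 5 (new)  [load 11/20]
  8 → bin 3  [load 19/20]
  10 → bin 6 (new)  [load 10/20]
  17 → bin 7 (new)  [load 17/20]
7 bins opened.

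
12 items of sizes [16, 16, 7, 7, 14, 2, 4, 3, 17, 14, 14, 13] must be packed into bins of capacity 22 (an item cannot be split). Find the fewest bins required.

Total = 17 + 16 + 16 + 14 + 14 + 14 + 13 + 7 + 7 + 4 + 3 + 2 = 127.
Lower bound: ⌈127/22⌉ = 6 bins.
Also, 7 items each exceed 11, and no two of those can share a bin, so at least 7 bins are needed.
A packing using 7 bins:
  bin 1: 17 + 4 = 21
  bin 2: 16 + 3 + 2 = 21
  bin 3: 16 = 16
  bin 4: 14 + 7 = 21
  bin 5: 14 + 7 = 21
  bin 6: 14 = 14
  bin 7: 13 = 13
This matches the lower bound, so 7 is optimal.

7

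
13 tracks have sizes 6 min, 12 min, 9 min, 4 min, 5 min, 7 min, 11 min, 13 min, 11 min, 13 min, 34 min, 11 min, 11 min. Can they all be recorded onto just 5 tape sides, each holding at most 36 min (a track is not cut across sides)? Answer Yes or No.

A valid assignment using 5 tape sides:
  side 1: 34 = 34
  side 2: 13 + 13 + 9 = 35
  side 3: 12 + 11 + 11 = 34
  side 4: 11 + 11 + 7 + 6 = 35
  side 5: 5 + 4 = 9
Every load is within 36 min, so 5 tape sides suffice.

Yes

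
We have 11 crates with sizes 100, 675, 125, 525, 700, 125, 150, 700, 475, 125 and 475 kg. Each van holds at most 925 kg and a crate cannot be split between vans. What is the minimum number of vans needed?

6

Total = 700 + 700 + 675 + 525 + 475 + 475 + 150 + 125 + 125 + 125 + 100 = 4175 kg.
Lower bound: ⌈4175/925⌉ = 5 vans.
Also, 6 crates each exceed 925/2 kg, and no two of those can share a van, so at least 6 vans are needed.
A packing using 6 vans:
  van 1: 700 + 150 = 850
  van 2: 700 + 125 + 100 = 925
  van 3: 675 + 125 + 125 = 925
  van 4: 525 = 525
  van 5: 475 = 475
  van 6: 475 = 475
This matches the lower bound, so 6 is optimal.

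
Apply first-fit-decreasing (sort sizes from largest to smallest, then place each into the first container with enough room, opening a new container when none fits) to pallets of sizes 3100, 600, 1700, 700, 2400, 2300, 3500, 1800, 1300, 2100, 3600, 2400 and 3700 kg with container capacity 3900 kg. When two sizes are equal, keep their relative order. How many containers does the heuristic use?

9

Sorted descending: 3700, 3600, 3500, 3100, 2400, 2400, 2300, 2100, 1800, 1700, 1300, 700, 600.
  3700 → container 1 (new)  [load 3700/3900]
  3600 → container 2 (new)  [load 3600/3900]
  3500 → container 3 (new)  [load 3500/3900]
  3100 → container 4 (new)  [load 3100/3900]
  2400 → container 5 (new)  [load 2400/3900]
  2400 → container 6 (new)  [load 2400/3900]
  2300 → container 7 (new)  [load 2300/3900]
  2100 → container 8 (new)  [load 2100/3900]
  1800 → container 8  [load 3900/3900]
  1700 → container 9 (new)  [load 1700/3900]
  1300 → container 5  [load 3700/3900]
  700 → container 4  [load 3800/3900]
  600 → container 6  [load 3000/3900]
9 containers opened.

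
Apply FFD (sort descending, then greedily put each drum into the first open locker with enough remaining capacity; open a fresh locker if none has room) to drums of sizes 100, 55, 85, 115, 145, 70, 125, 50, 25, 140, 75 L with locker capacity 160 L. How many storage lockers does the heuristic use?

7

Sorted descending: 145, 140, 125, 115, 100, 85, 75, 70, 55, 50, 25.
  145 → locker 1 (new)  [load 145/160]
  140 → locker 2 (new)  [load 140/160]
  125 → locker 3 (new)  [load 125/160]
  115 → locker 4 (new)  [load 115/160]
  100 → locker 5 (new)  [load 100/160]
  85 → locker 6 (new)  [load 85/160]
  75 → locker 6  [load 160/160]
  70 → locker 7 (new)  [load 70/160]
  55 → locker 5  [load 155/160]
  50 → locker 7  [load 120/160]
  25 → locker 3  [load 150/160]
7 storage lockers opened.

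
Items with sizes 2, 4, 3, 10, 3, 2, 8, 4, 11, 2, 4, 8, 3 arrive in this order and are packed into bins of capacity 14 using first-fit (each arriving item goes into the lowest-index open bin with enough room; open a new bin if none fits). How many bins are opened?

  2 → bin 1 (new)  [load 2/14]
  4 → bin 1  [load 6/14]
  3 → bin 1  [load 9/14]
  10 → bin 2 (new)  [load 10/14]
  3 → bin 1  [load 12/14]
  2 → bin 1  [load 14/14]
  8 → bin 3 (new)  [load 8/14]
  4 → bin 2  [load 14/14]
  11 → bin 4 (new)  [load 11/14]
  2 → bin 3  [load 10/14]
  4 → bin 3  [load 14/14]
  8 → bin 5 (new)  [load 8/14]
  3 → bin 4  [load 14/14]
5 bins opened.

5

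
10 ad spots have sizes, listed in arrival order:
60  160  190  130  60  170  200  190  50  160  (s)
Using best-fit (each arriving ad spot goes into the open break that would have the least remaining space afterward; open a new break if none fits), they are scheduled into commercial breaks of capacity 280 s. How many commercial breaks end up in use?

  60 → break 1 (new)  [load 60/280]
  160 → break 1  [load 220/280]
  190 → break 2 (new)  [load 190/280]
  130 → break 3 (new)  [load 130/280]
  60 → break 1  [load 280/280]
  170 → break 4 (new)  [load 170/280]
  200 → break 5 (new)  [load 200/280]
  190 → break 6 (new)  [load 190/280]
  50 → break 5  [load 250/280]
  160 → break 7 (new)  [load 160/280]
7 commercial breaks opened.

7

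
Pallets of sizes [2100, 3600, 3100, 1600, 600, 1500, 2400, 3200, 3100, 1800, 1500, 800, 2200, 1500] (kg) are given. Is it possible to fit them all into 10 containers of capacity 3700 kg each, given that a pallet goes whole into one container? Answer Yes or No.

A valid assignment using 9 containers:
  container 1: 3600 = 3600
  container 2: 3200 = 3200
  container 3: 3100 + 600 = 3700
  container 4: 3100 = 3100
  container 5: 2400 + 800 = 3200
  container 6: 2200 + 1500 = 3700
  container 7: 2100 + 1600 = 3700
  container 8: 1800 + 1500 = 3300
  container 9: 1500 = 1500
That uses only 9 ≤ 10, so 10 containers are enough.

Yes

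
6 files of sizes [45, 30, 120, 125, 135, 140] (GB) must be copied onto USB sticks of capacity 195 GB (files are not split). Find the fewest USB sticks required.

4

Total = 140 + 135 + 125 + 120 + 45 + 30 = 595 GB.
Lower bound: ⌈595/195⌉ = 4 USB sticks.
A packing using 4 USB sticks:
  USB stick 1: 140 + 45 = 185
  USB stick 2: 135 + 30 = 165
  USB stick 3: 125 = 125
  USB stick 4: 120 = 120
This matches the lower bound, so 4 is optimal.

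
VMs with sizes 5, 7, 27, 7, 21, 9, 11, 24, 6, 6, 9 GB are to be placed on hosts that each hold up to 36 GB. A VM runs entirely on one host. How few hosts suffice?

Total = 27 + 24 + 21 + 11 + 9 + 9 + 7 + 7 + 6 + 6 + 5 = 132 GB.
Lower bound: ⌈132/36⌉ = 4 hosts.
A packing using 4 hosts:
  host 1: 27 + 9 = 36
  host 2: 24 + 11 = 35
  host 3: 21 + 9 + 6 = 36
  host 4: 7 + 7 + 6 + 5 = 25
This matches the lower bound, so 4 is optimal.

4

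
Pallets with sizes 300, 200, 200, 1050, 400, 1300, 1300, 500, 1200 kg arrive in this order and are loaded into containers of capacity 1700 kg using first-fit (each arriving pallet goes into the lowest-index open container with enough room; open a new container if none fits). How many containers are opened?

  300 → container 1 (new)  [load 300/1700]
  200 → container 1  [load 500/1700]
  200 → container 1  [load 700/1700]
  1050 → container 2 (new)  [load 1050/1700]
  400 → container 1  [load 1100/1700]
  1300 → container 3 (new)  [load 1300/1700]
  1300 → container 4 (new)  [load 1300/1700]
  500 → container 1  [load 1600/1700]
  1200 → container 5 (new)  [load 1200/1700]
5 containers opened.

5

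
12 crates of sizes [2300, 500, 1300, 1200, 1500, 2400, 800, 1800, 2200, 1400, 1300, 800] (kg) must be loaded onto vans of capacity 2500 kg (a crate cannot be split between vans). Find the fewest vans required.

8

Total = 2400 + 2300 + 2200 + 1800 + 1500 + 1400 + 1300 + 1300 + 1200 + 800 + 800 + 500 = 17500 kg.
Lower bound: ⌈17500/2500⌉ = 7 vans.
Also, 8 crates each exceed 1250 kg, and no two of those can share a van, so at least 8 vans are needed.
A packing using 8 vans:
  van 1: 2400 = 2400
  van 2: 2300 = 2300
  van 3: 2200 = 2200
  van 4: 1800 + 500 = 2300
  van 5: 1500 + 800 = 2300
  van 6: 1400 + 800 = 2200
  van 7: 1300 + 1200 = 2500
  van 8: 1300 = 1300
This matches the lower bound, so 8 is optimal.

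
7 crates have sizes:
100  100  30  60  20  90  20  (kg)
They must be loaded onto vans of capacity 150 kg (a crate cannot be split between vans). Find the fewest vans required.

Total = 100 + 100 + 90 + 60 + 30 + 20 + 20 = 420 kg.
Lower bound: ⌈420/150⌉ = 3 vans.
A packing using 3 vans:
  van 1: 100 + 30 + 20 = 150
  van 2: 100 + 20 = 120
  van 3: 90 + 60 = 150
This matches the lower bound, so 3 is optimal.

3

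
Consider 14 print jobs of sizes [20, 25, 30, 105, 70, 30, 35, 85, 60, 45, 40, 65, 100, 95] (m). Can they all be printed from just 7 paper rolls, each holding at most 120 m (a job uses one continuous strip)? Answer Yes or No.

A valid assignment using 7 paper rolls:
  roll 1: 105 = 105
  roll 2: 100 + 20 = 120
  roll 3: 95 + 25 = 120
  roll 4: 85 + 35 = 120
  roll 5: 70 + 45 = 115
  roll 6: 65 + 40 = 105
  roll 7: 60 + 30 + 30 = 120
Every load is within 120 m, so 7 paper rolls suffice.

Yes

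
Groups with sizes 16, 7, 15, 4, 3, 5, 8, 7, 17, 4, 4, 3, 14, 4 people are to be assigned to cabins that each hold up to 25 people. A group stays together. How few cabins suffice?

Total = 17 + 16 + 15 + 14 + 8 + 7 + 7 + 5 + 4 + 4 + 4 + 4 + 3 + 3 = 111 people.
Lower bound: ⌈111/25⌉ = 5 cabins.
A packing using 5 cabins:
  cabin 1: 17 + 8 = 25
  cabin 2: 16 + 7 = 23
  cabin 3: 15 + 7 + 3 = 25
  cabin 4: 14 + 5 + 4 = 23
  cabin 5: 4 + 4 + 4 + 3 = 15
This matches the lower bound, so 5 is optimal.

5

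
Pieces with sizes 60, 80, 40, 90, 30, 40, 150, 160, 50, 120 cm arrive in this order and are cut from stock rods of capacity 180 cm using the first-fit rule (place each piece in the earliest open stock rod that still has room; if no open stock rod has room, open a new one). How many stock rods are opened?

5

  60 → stock rod 1 (new)  [load 60/180]
  80 → stock rod 1  [load 140/180]
  40 → stock rod 1  [load 180/180]
  90 → stock rod 2 (new)  [load 90/180]
  30 → stock rod 2  [load 120/180]
  40 → stock rod 2  [load 160/180]
  150 → stock rod 3 (new)  [load 150/180]
  160 → stock rod 4 (new)  [load 160/180]
  50 → stock rod 5 (new)  [load 50/180]
  120 → stock rod 5  [load 170/180]
5 stock rods opened.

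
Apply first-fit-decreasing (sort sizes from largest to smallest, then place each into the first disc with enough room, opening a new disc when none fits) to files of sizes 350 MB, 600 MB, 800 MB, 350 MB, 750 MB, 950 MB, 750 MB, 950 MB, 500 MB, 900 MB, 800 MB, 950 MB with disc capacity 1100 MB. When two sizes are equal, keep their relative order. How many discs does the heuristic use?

9

Sorted descending: 950, 950, 950, 900, 800, 800, 750, 750, 600, 500, 350, 350.
  950 → disc 1 (new)  [load 950/1100]
  950 → disc 2 (new)  [load 950/1100]
  950 → disc 3 (new)  [load 950/1100]
  900 → disc 4 (new)  [load 900/1100]
  800 → disc 5 (new)  [load 800/1100]
  800 → disc 6 (new)  [load 800/1100]
  750 → disc 7 (new)  [load 750/1100]
  750 → disc 8 (new)  [load 750/1100]
  600 → disc 9 (new)  [load 600/1100]
  500 → disc 9  [load 1100/1100]
  350 → disc 7  [load 1100/1100]
  350 → disc 8  [load 1100/1100]
9 discs opened.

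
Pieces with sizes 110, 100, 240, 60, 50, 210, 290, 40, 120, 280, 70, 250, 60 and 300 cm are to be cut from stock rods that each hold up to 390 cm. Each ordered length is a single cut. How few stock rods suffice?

6

Total = 300 + 290 + 280 + 250 + 240 + 210 + 120 + 110 + 100 + 70 + 60 + 60 + 50 + 40 = 2180 cm.
Lower bound: ⌈2180/390⌉ = 6 stock rods.
A packing using 6 stock rods:
  stock rod 1: 300 + 70 = 370
  stock rod 2: 290 + 100 = 390
  stock rod 3: 280 + 110 = 390
  stock rod 4: 250 + 120 = 370
  stock rod 5: 240 + 60 + 60 = 360
  stock rod 6: 210 + 50 + 40 = 300
This matches the lower bound, so 6 is optimal.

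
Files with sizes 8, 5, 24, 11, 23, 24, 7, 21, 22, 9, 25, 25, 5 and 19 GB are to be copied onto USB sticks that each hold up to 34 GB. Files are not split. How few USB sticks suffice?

8

Total = 25 + 25 + 24 + 24 + 23 + 22 + 21 + 19 + 11 + 9 + 8 + 7 + 5 + 5 = 228 GB.
Lower bound: ⌈228/34⌉ = 7 USB sticks.
Also, 8 files each exceed 17 GB, and no two of those can share a USB stick, so at least 8 USB sticks are needed.
A packing using 8 USB sticks:
  USB stick 1: 25 + 9 = 34
  USB stick 2: 25 + 8 = 33
  USB stick 3: 24 + 7 = 31
  USB stick 4: 24 + 5 + 5 = 34
  USB stick 5: 23 + 11 = 34
  USB stick 6: 22 = 22
  USB stick 7: 21 = 21
  USB stick 8: 19 = 19
This matches the lower bound, so 8 is optimal.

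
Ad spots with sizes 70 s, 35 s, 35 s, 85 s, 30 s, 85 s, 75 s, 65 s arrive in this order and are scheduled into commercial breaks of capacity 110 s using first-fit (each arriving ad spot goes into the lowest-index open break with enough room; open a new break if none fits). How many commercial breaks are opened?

  70 → break 1 (new)  [load 70/110]
  35 → break 1  [load 105/110]
  35 → break 2 (new)  [load 35/110]
  85 → break 3 (new)  [load 85/110]
  30 → break 2  [load 65/110]
  85 → break 4 (new)  [load 85/110]
  75 → break 5 (new)  [load 75/110]
  65 → break 6 (new)  [load 65/110]
6 commercial breaks opened.

6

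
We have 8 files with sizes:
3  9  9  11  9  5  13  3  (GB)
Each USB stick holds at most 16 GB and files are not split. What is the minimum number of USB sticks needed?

5

Total = 13 + 11 + 9 + 9 + 9 + 5 + 3 + 3 = 62 GB.
Lower bound: ⌈62/16⌉ = 4 USB sticks.
Also, 5 files each exceed 8 GB, and no two of those can share a USB stick, so at least 5 USB sticks are needed.
A packing using 5 USB sticks:
  USB stick 1: 13 + 3 = 16
  USB stick 2: 11 + 5 = 16
  USB stick 3: 9 + 3 = 12
  USB stick 4: 9 = 9
  USB stick 5: 9 = 9
This matches the lower bound, so 5 is optimal.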